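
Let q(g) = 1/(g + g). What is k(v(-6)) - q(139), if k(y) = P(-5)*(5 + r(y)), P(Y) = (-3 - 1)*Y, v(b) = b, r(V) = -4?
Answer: 5559/278 ≈ 19.996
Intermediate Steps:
q(g) = 1/(2*g)
P(Y) = -4*Y
k(y) = 20 (k(y) = (-4*(-5))*(5 - 4) = 20*1 = 20)
k(v(-6)) - q(139) = 20 - 1/(2*139) = 20 - 1*1/278 = 20 - 1/278 = 5559/278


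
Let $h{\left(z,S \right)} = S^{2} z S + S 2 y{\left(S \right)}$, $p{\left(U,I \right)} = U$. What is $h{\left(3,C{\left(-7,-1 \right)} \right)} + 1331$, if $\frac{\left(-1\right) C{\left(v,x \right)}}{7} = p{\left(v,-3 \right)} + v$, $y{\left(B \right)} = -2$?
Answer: $2824515$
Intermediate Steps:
$C{\left(v,x \right)} = - 14 v$ ($C{\left(v,x \right)} = - 7 \left(v + v\right) = - 7 \cdot 2 v = - 14 v$)
$h{\left(z,S \right)} = - 4 S + z S^{3}$ ($h{\left(z,S \right)} = S^{2} z S + S 2 \left(-2\right) = z S^{2} S + 2 S \left(-2\right) = z S^{3} - 4 S = - 4 S + z S^{3}$)
$h{\left(3,C{\left(-7,-1 \right)} \right)} + 1331 = \left(-14\right) \left(-7\right) \left(-4 + 3 \left(\left(-14\right) \left(-7\right)\right)^{2}\right) + 1331 = 98 \left(-4 + 3 \cdot 98^{2}\right) + 1331 = 98 \left(-4 + 3 \cdot 9604\right) + 1331 = 98 \left(-4 + 28812\right) + 1331 = 98 \cdot 28808 + 1331 = 2823184 + 1331 = 2824515$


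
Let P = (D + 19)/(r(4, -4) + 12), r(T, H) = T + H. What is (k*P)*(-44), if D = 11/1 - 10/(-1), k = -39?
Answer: 5720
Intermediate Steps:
r(T, H) = H + T
D = 21 (D = 11*1 - 10*(-1) = 11 + 10 = 21)
P = 10/3 (P = (21 + 19)/((-4 + 4) + 12) = 40/(0 + 12) = 40/12 = 40*(1/12) = 10/3 ≈ 3.3333)
(k*P)*(-44) = -39*10/3*(-44) = -130*(-44) = 5720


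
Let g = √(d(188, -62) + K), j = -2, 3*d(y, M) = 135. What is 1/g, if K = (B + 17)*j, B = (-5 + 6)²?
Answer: ⅓ ≈ 0.33333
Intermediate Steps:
B = 1 (B = 1² = 1)
d(y, M) = 45 (d(y, M) = (⅓)*135 = 45)
K = -36 (K = (1 + 17)*(-2) = 18*(-2) = -36)
g = 3 (g = √(45 - 36) = √9 = 3)
1/g = 1/3 = ⅓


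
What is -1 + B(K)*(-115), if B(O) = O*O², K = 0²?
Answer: -1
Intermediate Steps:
K = 0
B(O) = O³
-1 + B(K)*(-115) = -1 + 0³*(-115) = -1 + 0*(-115) = -1 + 0 = -1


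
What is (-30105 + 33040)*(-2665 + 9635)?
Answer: 20456950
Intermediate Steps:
(-30105 + 33040)*(-2665 + 9635) = 2935*6970 = 20456950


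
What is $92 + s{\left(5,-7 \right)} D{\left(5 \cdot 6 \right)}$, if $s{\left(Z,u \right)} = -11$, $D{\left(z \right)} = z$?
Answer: $-238$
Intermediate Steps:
$92 + s{\left(5,-7 \right)} D{\left(5 \cdot 6 \right)} = 92 - 11 \cdot 5 \cdot 6 = 92 - 330 = -238$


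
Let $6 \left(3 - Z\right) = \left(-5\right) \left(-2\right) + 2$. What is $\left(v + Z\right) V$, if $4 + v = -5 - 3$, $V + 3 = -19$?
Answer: $242$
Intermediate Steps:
$V = -22$ ($V = -3 - 19 = -22$)
$v = -12$ ($v = -4 - 8 = -12$)
$Z = 1$ ($Z = 3 - \frac{\left(-5\right) \left(-2\right) + 2}{6} = 3 - \frac{10 + 2}{6} = 3 - 2 = 1$)
$\left(v + Z\right) V = \left(-12 + 1\right) \left(-22\right) = \left(-11\right) \left(-22\right) = 242$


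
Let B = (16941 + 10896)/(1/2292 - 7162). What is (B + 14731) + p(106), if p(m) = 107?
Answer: 243506463510/16415303 ≈ 14834.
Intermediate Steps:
B = -63802404/16415303 (B = 27837/(1/2292 - 7162) = 27837/(-16415303/2292) = 27837*(-2292/16415303) = -63802404/16415303 ≈ -3.8868)
(B + 14731) + p(106) = (-63802404/16415303 + 14731) + 107 = 241750026089/16415303 + 107 = 243506463510/16415303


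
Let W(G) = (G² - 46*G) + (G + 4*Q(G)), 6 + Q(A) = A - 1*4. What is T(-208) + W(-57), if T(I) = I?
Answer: 5338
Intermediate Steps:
Q(A) = -10 + A (Q(A) = -6 + (A - 1*4) = -6 + (A - 4) = -6 + (-4 + A) = -10 + A)
W(G) = -40 + G² - 41*G (W(G) = (G² - 46*G) + (G + 4*(-10 + G)) = (G² - 46*G) + (G + (-40 + 4*G)) = (G² - 46*G) + (-40 + 5*G) = -40 + G² - 41*G)
T(-208) + W(-57) = -208 + (-40 + (-57)² - 41*(-57)) = -208 + (-40 + 3249 + 2337) = -208 + 5546 = 5338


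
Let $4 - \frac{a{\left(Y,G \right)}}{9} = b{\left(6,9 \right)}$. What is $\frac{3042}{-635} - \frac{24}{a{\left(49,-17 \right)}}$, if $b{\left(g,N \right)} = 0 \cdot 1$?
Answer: $- \frac{10396}{1905} \approx -5.4572$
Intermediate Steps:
$b{\left(g,N \right)} = 0$
$a{\left(Y,G \right)} = 36$ ($a{\left(Y,G \right)} = 36 - 0 = 36 + 0 = 36$)
$\frac{3042}{-635} - \frac{24}{a{\left(49,-17 \right)}} = \frac{3042}{-635} - \frac{24}{36} = 3042 \left(- \frac{1}{635}\right) - \frac{2}{3} = - \frac{3042}{635} - \frac{2}{3} = - \frac{10396}{1905}$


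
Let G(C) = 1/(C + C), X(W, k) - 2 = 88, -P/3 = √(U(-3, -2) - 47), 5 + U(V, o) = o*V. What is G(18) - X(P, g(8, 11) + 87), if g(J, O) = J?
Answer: -3239/36 ≈ -89.972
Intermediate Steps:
U(V, o) = -5 + V*o (U(V, o) = -5 + o*V = -5 + V*o)
P = -3*I*√46 (P = -3*√((-5 - 3*(-2)) - 47) = -3*√((-5 + 6) - 47) = -3*√(1 - 47) = -3*I*√46 ≈ -20.347*I)
X(W, k) = 90 (X(W, k) = 2 + 88 = 90)
G(C) = 1/(2*C)
G(18) - X(P, g(8, 11) + 87) = (½)/18 - 1*90 = (½)*(1/18) - 90 = 1/36 - 90 = -3239/36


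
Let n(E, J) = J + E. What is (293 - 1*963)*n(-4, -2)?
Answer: 4020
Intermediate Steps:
n(E, J) = E + J
(293 - 1*963)*n(-4, -2) = (293 - 1*963)*(-4 - 2) = (293 - 963)*(-6) = -670*(-6) = 4020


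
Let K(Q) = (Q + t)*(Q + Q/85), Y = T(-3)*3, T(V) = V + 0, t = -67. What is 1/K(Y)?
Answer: 85/58824 ≈ 0.0014450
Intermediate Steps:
T(V) = V
Y = -9 (Y = -3*3 = -9)
K(Q) = 86*Q*(-67 + Q)/85 (K(Q) = (Q - 67)*(Q + Q/85) = (-67 + Q)*(Q + Q*(1/85)) = (-67 + Q)*(Q + Q/85) = (-67 + Q)*(86*Q/85) = 86*Q*(-67 + Q)/85)
1/K(Y) = 1/((86/85)*(-9)*(-67 - 9)) = 1/((86/85)*(-9)*(-76)) = 1/(58824/85) = 85/58824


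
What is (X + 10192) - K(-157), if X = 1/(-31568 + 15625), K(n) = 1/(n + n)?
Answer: 51022207213/5006102 ≈ 10192.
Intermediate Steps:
K(n) = 1/(2*n)
X = -1/15943 (X = 1/(-15943) = -1/15943 ≈ -6.2723e-5)
(X + 10192) - K(-157) = (-1/15943 + 10192) - 1/(2*(-157)) = 162491055/15943 - (-1)/(2*157) = 162491055/15943 - 1*(-1/314) = 162491055/15943 + 1/314 = 51022207213/5006102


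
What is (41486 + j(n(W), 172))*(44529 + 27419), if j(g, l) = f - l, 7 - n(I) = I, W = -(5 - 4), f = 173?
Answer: 2984906676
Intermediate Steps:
W = -1 (W = -1*1 = -1)
n(I) = 7 - I
j(g, l) = 173 - l
(41486 + j(n(W), 172))*(44529 + 27419) = (41486 + (173 - 1*172))*(44529 + 27419) = (41486 + (173 - 172))*71948 = (41486 + 1)*71948 = 41487*71948 = 2984906676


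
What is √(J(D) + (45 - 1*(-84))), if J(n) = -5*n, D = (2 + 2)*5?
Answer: √29 ≈ 5.3852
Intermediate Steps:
D = 20 (D = 4*5 = 20)
√(J(D) + (45 - 1*(-84))) = √(-5*20 + (45 - 1*(-84))) = √(-100 + (45 + 84)) = √(-100 + 129) = √29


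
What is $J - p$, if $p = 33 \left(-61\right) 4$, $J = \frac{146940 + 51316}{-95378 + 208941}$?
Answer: $\frac{914607532}{113563} \approx 8053.7$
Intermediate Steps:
$J = \frac{198256}{113563} \approx 1.7458$
$p = -8052$ ($p = \left(-2013\right) 4 = -8052$)
$J - p = \frac{198256}{113563} - -8052 = \frac{198256}{113563} + 8052 = \frac{914607532}{113563}$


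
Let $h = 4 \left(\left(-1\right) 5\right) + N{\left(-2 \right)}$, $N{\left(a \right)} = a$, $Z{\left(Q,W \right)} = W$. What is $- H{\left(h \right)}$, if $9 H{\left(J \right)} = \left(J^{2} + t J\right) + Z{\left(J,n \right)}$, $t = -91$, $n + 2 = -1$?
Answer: $- \frac{2483}{9} \approx -275.89$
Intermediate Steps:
$n = -3$ ($n = -2 - 1 = -3$)
$h = -22$ ($h = 4 \left(\left(-1\right) 5\right) - 2 = 4 \left(-5\right) - 2 = -20 - 2 = -22$)
$H{\left(J \right)} = - \frac{1}{3} - \frac{91 J}{9} + \frac{J^{2}}{9}$ ($H{\left(J \right)} = \frac{\left(J^{2} - 91 J\right) - 3}{9} = \frac{-3 + J^{2} - 91 J}{9} = - \frac{1}{3} - \frac{91 J}{9} + \frac{J^{2}}{9}$)
$- H{\left(h \right)} = - (- \frac{1}{3} - - \frac{2002}{9} + \frac{\left(-22\right)^{2}}{9}) = - (- \frac{1}{3} + \frac{2002}{9} + \frac{1}{9} \cdot 484) = - (- \frac{1}{3} + \frac{2002}{9} + \frac{484}{9}) = \left(-1\right) \frac{2483}{9} = - \frac{2483}{9}$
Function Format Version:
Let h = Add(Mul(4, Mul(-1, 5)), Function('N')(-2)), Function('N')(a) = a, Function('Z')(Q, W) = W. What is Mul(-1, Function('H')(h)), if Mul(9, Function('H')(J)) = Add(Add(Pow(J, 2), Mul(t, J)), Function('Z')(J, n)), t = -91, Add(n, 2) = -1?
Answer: Rational(-2483, 9) ≈ -275.89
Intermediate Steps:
n = -3 (n = Add(-2, -1) = -3)
h = -22 (h = Add(Mul(4, Mul(-1, 5)), -2) = Add(Mul(4, -5), -2) = Add(-20, -2) = -22)
Function('H')(J) = Add(Rational(-1, 3), Mul(Rational(-91, 9), J), Mul(Rational(1, 9), Pow(J, 2))) (Function('H')(J) = Mul(Rational(1, 9), Add(Add(Pow(J, 2), Mul(-91, J)), -3)) = Mul(Rational(1, 9), Add(-3, Pow(J, 2), Mul(-91, J))) = Add(Rational(-1, 3), Mul(Rational(-91, 9), J), Mul(Rational(1, 9), Pow(J, 2))))
Mul(-1, Function('H')(h)) = Mul(-1, Add(Rational(-1, 3), Mul(Rational(-91, 9), -22), Mul(Rational(1, 9), Pow(-22, 2)))) = Mul(-1, Add(Rational(-1, 3), Rational(2002, 9), Mul(Rational(1, 9), 484))) = Mul(-1, Add(Rational(-1, 3), Rational(2002, 9), Rational(484, 9))) = Mul(-1, Rational(2483, 9)) = Rational(-2483, 9)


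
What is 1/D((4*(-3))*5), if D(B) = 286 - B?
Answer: 1/346 ≈ 0.0028902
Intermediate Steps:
1/D((4*(-3))*5) = 1/(286 - 4*(-3)*5) = 1/(286 - (-12)*5) = 1/(286 - 1*(-60)) = 1/(286 + 60) = 1/346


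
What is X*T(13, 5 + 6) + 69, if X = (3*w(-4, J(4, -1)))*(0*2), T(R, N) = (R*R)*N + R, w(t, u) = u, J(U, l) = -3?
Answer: 69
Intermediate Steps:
T(R, N) = R + N*R**2 (T(R, N) = R**2*N + R = N*R**2 + R = R + N*R**2)
X = 0 (X = (3*(-3))*(0*2) = -9*0 = 0)
X*T(13, 5 + 6) + 69 = 0*(13*(1 + (5 + 6)*13)) + 69 = 0*(13*(1 + 11*13)) + 69 = 0*(13*(1 + 143)) + 69 = 0*(13*144) + 69 = 0*1872 + 69 = 0 + 69 = 69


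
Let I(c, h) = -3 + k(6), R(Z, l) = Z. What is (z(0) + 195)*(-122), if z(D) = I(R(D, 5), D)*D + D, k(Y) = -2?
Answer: -23790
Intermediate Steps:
I(c, h) = -5 (I(c, h) = -3 - 2 = -5)
z(D) = -4*D (z(D) = -5*D + D = -4*D)
(z(0) + 195)*(-122) = (-4*0 + 195)*(-122) = (0 + 195)*(-122) = 195*(-122) = -23790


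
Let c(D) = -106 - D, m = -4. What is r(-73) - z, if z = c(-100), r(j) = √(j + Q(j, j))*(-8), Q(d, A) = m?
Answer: 6 - 8*I*√77 ≈ 6.0 - 70.2*I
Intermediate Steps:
Q(d, A) = -4
r(j) = -8*√(-4 + j) (r(j) = √(j - 4)*(-8) = √(-4 + j)*(-8) = -8*√(-4 + j))
z = -6 (z = -106 - 1*(-100) = -106 + 100 = -6)
r(-73) - z = -8*√(-4 - 73) - 1*(-6) = -8*I*√77 + 6 = 6 - 8*I*√77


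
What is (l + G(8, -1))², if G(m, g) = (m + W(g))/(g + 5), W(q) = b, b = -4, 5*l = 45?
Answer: 100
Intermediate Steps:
l = 9 (l = (⅕)*45 = 9)
W(q) = -4
G(m, g) = (-4 + m)/(5 + g) (G(m, g) = (m - 4)/(g + 5) = (-4 + m)/(5 + g))
(l + G(8, -1))² = (9 + (-4 + 8)/(5 - 1))² = (9 + 4/4)² = (9 + (¼)*4)² = (9 + 1)² = 10² = 100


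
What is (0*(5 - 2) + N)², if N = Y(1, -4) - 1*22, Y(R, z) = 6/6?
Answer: 441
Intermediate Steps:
Y(R, z) = 1 (Y(R, z) = 6*(⅙) = 1)
N = -21 (N = 1 - 1*22 = 1 - 22 = -21)
(0*(5 - 2) + N)² = (0*(5 - 2) - 21)² = (0*3 - 21)² = (0 - 21)² = (-21)² = 441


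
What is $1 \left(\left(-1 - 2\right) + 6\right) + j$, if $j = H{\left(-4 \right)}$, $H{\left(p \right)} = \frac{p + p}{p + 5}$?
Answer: $-5$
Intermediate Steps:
$H{\left(p \right)} = \frac{2 p}{5 + p}$
$j = -8$ ($j = 2 \left(-4\right) \frac{1}{5 - 4} = 2 \left(-4\right) 1^{-1} = 2 \left(-4\right) 1 = -8$)
$1 \left(\left(-1 - 2\right) + 6\right) + j = 1 \left(\left(-1 - 2\right) + 6\right) - 8 = 1 \left(-3 + 6\right) - 8 = 1 \cdot 3 - 8 = 3 - 8 = -5$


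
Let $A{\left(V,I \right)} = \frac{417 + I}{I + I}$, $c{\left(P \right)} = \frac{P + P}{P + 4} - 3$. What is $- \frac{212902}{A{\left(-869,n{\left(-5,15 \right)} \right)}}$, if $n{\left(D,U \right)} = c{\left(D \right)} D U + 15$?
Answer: $- \frac{72386680}{31} \approx -2.3351 \cdot 10^{6}$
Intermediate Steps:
$c{\left(P \right)} = -3 + \frac{2 P}{4 + P}$ ($c{\left(P \right)} = \frac{2 P}{4 + P} - 3 = -3 + \frac{2 P}{4 + P}$)
$n{\left(D,U \right)} = 15 + \frac{D U \left(-12 - D\right)}{4 + D}$ ($n{\left(D,U \right)} = \frac{-12 - D}{4 + D} D U + 15 = \frac{D \left(-12 - D\right)}{4 + D} U + 15 = \frac{D U \left(-12 - D\right)}{4 + D} + 15 = 15 + \frac{D U \left(-12 - D\right)}{4 + D}$)
$A{\left(V,I \right)} = \frac{417 + I}{2 I}$
$- \frac{212902}{A{\left(-869,n{\left(-5,15 \right)} \right)}} = - \frac{212902}{\frac{1}{2} \frac{1}{\frac{1}{4 - 5} \left(60 + 15 \left(-5\right) - \left(-5\right) 15 \left(12 - 5\right)\right)} \left(417 + \frac{60 + 15 \left(-5\right) - \left(-5\right) 15 \left(12 - 5\right)}{4 - 5}\right)} = - \frac{212902}{\frac{1}{2} \frac{1}{\frac{1}{-1} \left(60 - 75 - \left(-5\right) 15 \cdot 7\right)} \left(417 + \frac{60 - 75 - \left(-5\right) 15 \cdot 7}{-1}\right)} = - \frac{212902}{\frac{1}{2} \frac{1}{\left(-1\right) \left(60 - 75 + 525\right)} \left(417 - \left(60 - 75 + 525\right)\right)} = - \frac{212902}{\frac{1}{2} \frac{1}{\left(-1\right) 510} \left(417 - 510\right)} = - \frac{212902}{\frac{1}{2} \frac{1}{-510} \left(417 - 510\right)} = - \frac{212902}{\frac{1}{2} \left(- \frac{1}{510}\right) \left(-93\right)} = - \frac{212902}{\frac{31}{340}} = \left(-212902\right) \frac{340}{31} = - \frac{72386680}{31}$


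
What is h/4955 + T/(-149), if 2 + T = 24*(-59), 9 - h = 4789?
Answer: 1262794/147659 ≈ 8.5521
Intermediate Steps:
h = -4780 (h = 9 - 1*4789 = 9 - 4789 = -4780)
T = -1418 (T = -2 + 24*(-59) = -2 - 1416 = -1418)
h/4955 + T/(-149) = -4780/4955 - 1418/(-149) = -4780*1/4955 - 1418*(-1/149) = -956/991 + 1418/149 = 1262794/147659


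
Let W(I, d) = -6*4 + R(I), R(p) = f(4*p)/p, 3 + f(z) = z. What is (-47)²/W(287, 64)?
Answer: -633983/5743 ≈ -110.39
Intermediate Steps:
f(z) = -3 + z
R(p) = (-3 + 4*p)/p
W(I, d) = -20 - 3/I (W(I, d) = -6*4 + (4 - 3/I) = -24 + (4 - 3/I) = -20 - 3/I)
(-47)²/W(287, 64) = (-47)²/(-20 - 3/287) = 2209/(-20 - 3*1/287) = 2209/(-20 - 3/287) = 2209/(-5743/287) = 2209*(-287/5743) = -633983/5743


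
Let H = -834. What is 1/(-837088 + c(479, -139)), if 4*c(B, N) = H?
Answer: -2/1674593 ≈ -1.1943e-6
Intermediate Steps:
c(B, N) = -417/2 (c(B, N) = (¼)*(-834) = -417/2)
1/(-837088 + c(479, -139)) = 1/(-837088 - 417/2) = 1/(-1674593/2) = -2/1674593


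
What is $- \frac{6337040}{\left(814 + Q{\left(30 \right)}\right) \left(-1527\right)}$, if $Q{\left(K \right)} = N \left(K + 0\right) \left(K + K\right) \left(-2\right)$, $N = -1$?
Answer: $\frac{3168520}{3370089} \approx 0.94019$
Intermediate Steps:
$Q{\left(K \right)} = 4 K^{2}$ ($Q{\left(K \right)} = - \left(K + 0\right) \left(K + K\right) \left(-2\right) = - K 2 K \left(-2\right) = - 2 K^{2} \left(-2\right) = 4 K^{2}$)
$- \frac{6337040}{\left(814 + Q{\left(30 \right)}\right) \left(-1527\right)} = - \frac{6337040}{\left(814 + 4 \cdot 30^{2}\right) \left(-1527\right)} = - \frac{6337040}{\left(814 + 4 \cdot 900\right) \left(-1527\right)} = - \frac{6337040}{\left(814 + 3600\right) \left(-1527\right)} = - \frac{6337040}{4414 \left(-1527\right)} = - \frac{6337040}{-6740178} = \left(-6337040\right) \left(- \frac{1}{6740178}\right) = \frac{3168520}{3370089}$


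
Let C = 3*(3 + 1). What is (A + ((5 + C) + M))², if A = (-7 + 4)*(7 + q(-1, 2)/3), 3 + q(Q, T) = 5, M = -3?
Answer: 81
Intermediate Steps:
C = 12 (C = 3*4 = 12)
q(Q, T) = 2 (q(Q, T) = -3 + 5 = 2)
A = -23 (A = (-7 + 4)*(7 + 2/3) = -3*(7 + 2*(⅓)) = -3*(7 + ⅔) = -3*23/3 = -23)
(A + ((5 + C) + M))² = (-23 + ((5 + 12) - 3))² = (-23 + (17 - 3))² = (-23 + 14)² = (-9)² = 81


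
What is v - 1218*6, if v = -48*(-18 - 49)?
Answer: -4092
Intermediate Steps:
v = 3216 (v = -48*(-67) = 3216)
v - 1218*6 = 3216 - 1218*6 = 3216 - 1*7308 = 3216 - 7308 = -4092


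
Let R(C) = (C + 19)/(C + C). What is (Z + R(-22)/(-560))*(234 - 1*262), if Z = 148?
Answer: -3646717/880 ≈ -4144.0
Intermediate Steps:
R(C) = (19 + C)/(2*C) (R(C) = (19 + C)/((2*C)) = (19 + C)*(1/(2*C)) = (19 + C)/(2*C))
(Z + R(-22)/(-560))*(234 - 1*262) = (148 + ((½)*(19 - 22)/(-22))/(-560))*(234 - 1*262) = (148 + ((½)*(-1/22)*(-3))*(-1/560))*(234 - 262) = (148 + (3/44)*(-1/560))*(-28) = (148 - 3/24640)*(-28) = (3646717/24640)*(-28) = -3646717/880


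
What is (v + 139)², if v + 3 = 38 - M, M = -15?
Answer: 35721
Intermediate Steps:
v = 50 (v = -3 + (38 - 1*(-15)) = -3 + (38 + 15) = -3 + 53 = 50)
(v + 139)² = (50 + 139)² = 189² = 35721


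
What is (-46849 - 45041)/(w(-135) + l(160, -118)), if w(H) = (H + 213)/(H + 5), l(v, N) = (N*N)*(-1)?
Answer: 459450/69623 ≈ 6.5991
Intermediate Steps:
l(v, N) = -N² (l(v, N) = N²*(-1) = -N²)
w(H) = (213 + H)/(5 + H)
(-46849 - 45041)/(w(-135) + l(160, -118)) = (-46849 - 45041)/((213 - 135)/(5 - 135) - 1*(-118)²) = -91890/(78/(-130) - 1*13924) = -91890/(-1/130*78 - 13924) = -91890/(-⅗ - 13924) = -91890/(-69623/5) = -91890*(-5/69623) = 459450/69623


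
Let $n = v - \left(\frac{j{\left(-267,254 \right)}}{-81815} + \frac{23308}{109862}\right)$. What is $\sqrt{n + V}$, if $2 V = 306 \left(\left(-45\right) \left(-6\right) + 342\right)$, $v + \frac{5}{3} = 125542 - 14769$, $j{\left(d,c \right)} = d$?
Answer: $\frac{\sqrt{37156894064061725672126355}}{13482539295} \approx 452.11$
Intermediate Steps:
$v = \frac{332314}{3}$ ($v = - \frac{5}{3} + \left(125542 - 14769\right) = - \frac{5}{3} + 110773 = \frac{332314}{3} \approx 1.1077 \cdot 10^{5}$)
$n = \frac{1493475950010449}{13482539295}$ ($n = \frac{332314}{3} - \left(- \frac{267}{-81815} + \frac{23308}{109862}\right) = \frac{332314}{3} - \left(\left(-267\right) \left(- \frac{1}{81815}\right) + 23308 \cdot \frac{1}{109862}\right) = \frac{332314}{3} - \left(\frac{267}{81815} + \frac{11654}{54931}\right) = \frac{332314}{3} - \frac{968138587}{4494179765} = \frac{1493475950010449}{13482539295} \approx 1.1077 \cdot 10^{5}$)
$V = 93636$ ($V = \frac{306 \left(\left(-45\right) \left(-6\right) + 342\right)}{2} = \frac{306 \left(270 + 342\right)}{2} = \frac{306 \cdot 612}{2} = \frac{1}{2} \cdot 187272 = 93636$)
$\sqrt{n + V} = \sqrt{\frac{1493475950010449}{13482539295} + 93636} = \sqrt{\frac{2755926999437069}{13482539295}} = \frac{\sqrt{37156894064061725672126355}}{13482539295}$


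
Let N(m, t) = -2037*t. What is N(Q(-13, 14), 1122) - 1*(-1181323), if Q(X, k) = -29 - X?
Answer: -1104191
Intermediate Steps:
N(Q(-13, 14), 1122) - 1*(-1181323) = -2037*1122 - 1*(-1181323) = -2285514 + 1181323 = -1104191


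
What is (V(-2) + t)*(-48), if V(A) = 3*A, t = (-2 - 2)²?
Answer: -480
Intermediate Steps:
t = 16 (t = (-4)² = 16)
(V(-2) + t)*(-48) = (3*(-2) + 16)*(-48) = (-6 + 16)*(-48) = 10*(-48) = -480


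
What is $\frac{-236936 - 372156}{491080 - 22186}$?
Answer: $- \frac{304546}{234447} \approx -1.299$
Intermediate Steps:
$\frac{-236936 - 372156}{491080 - 22186} = - \frac{609092}{468894} = \left(-609092\right) \frac{1}{468894} = - \frac{304546}{234447}$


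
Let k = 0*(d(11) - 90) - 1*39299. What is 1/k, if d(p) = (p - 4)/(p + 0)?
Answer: -1/39299 ≈ -2.5446e-5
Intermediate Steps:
d(p) = (-4 + p)/p
k = -39299 (k = 0*((-4 + 11)/11 - 90) - 1*39299 = 0*((1/11)*7 - 90) - 39299 = 0*(7/11 - 90) - 39299 = 0*(-983/11) - 39299 = 0 - 39299 = -39299)
1/k = 1/(-39299) = -1/39299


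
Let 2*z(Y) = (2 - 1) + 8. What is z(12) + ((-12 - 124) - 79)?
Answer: -421/2 ≈ -210.50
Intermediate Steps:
z(Y) = 9/2 (z(Y) = ((2 - 1) + 8)/2 = (1 + 8)/2 = (1/2)*9 = 9/2)
z(12) + ((-12 - 124) - 79) = 9/2 + ((-12 - 124) - 79) = 9/2 + (-136 - 79) = 9/2 - 215 = -421/2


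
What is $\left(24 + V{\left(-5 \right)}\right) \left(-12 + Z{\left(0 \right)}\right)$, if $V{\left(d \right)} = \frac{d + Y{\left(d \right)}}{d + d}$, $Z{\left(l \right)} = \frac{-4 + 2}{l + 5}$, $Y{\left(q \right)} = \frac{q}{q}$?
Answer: $- \frac{7564}{25} \approx -302.56$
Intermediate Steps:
$Y{\left(q \right)} = 1$
$Z{\left(l \right)} = - \frac{2}{5 + l}$
$V{\left(d \right)} = \frac{1 + d}{2 d}$ ($V{\left(d \right)} = \frac{d + 1}{d + d} = \frac{1 + d}{2 d}$)
$\left(24 + V{\left(-5 \right)}\right) \left(-12 + Z{\left(0 \right)}\right) = \left(24 + \frac{1 - 5}{2 \left(-5\right)}\right) \left(-12 - \frac{2}{5 + 0}\right) = \left(24 + \frac{1}{2} \left(- \frac{1}{5}\right) \left(-4\right)\right) \left(-12 - \frac{2}{5}\right) = \left(24 + \frac{2}{5}\right) \left(-12 - \frac{2}{5}\right) = \frac{122 \left(-12 - \frac{2}{5}\right)}{5} = \frac{122}{5} \left(- \frac{62}{5}\right) = - \frac{7564}{25}$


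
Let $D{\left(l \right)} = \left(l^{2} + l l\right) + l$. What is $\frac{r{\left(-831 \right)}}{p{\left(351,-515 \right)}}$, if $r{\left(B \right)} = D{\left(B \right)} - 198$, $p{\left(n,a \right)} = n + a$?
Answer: $- \frac{1380093}{164} \approx -8415.2$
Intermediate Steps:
$D{\left(l \right)} = l + 2 l^{2}$ ($D{\left(l \right)} = \left(l^{2} + l^{2}\right) + l = 2 l^{2} + l = l + 2 l^{2}$)
$p{\left(n,a \right)} = a + n$
$r{\left(B \right)} = -198 + B \left(1 + 2 B\right)$ ($r{\left(B \right)} = B \left(1 + 2 B\right) - 198 = -198 + B \left(1 + 2 B\right)$)
$\frac{r{\left(-831 \right)}}{p{\left(351,-515 \right)}} = \frac{-198 - 831 \left(1 + 2 \left(-831\right)\right)}{-515 + 351} = \frac{-198 - 831 \left(1 - 1662\right)}{-164} = \left(-198 - -1380291\right) \left(- \frac{1}{164}\right) = \left(-198 + 1380291\right) \left(- \frac{1}{164}\right) = 1380093 \left(- \frac{1}{164}\right) = - \frac{1380093}{164}$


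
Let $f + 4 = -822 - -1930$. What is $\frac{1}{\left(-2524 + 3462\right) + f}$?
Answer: $\frac{1}{2042} \approx 0.00048972$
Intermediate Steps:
$f = 1104$ ($f = -4 - -1108 = -4 + \left(-822 + 1930\right) = -4 + 1108 = 1104$)
$\frac{1}{\left(-2524 + 3462\right) + f} = \frac{1}{\left(-2524 + 3462\right) + 1104} = \frac{1}{938 + 1104} = \frac{1}{2042}$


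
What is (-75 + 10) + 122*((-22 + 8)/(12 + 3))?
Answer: -2683/15 ≈ -178.87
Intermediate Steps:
(-75 + 10) + 122*((-22 + 8)/(12 + 3)) = -65 + 122*(-14/15) = -65 - 1708/15 = -2683/15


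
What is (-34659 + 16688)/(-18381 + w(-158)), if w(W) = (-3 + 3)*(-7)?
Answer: 17971/18381 ≈ 0.97769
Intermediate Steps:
w(W) = 0 (w(W) = 0*(-7) = 0)
(-34659 + 16688)/(-18381 + w(-158)) = (-34659 + 16688)/(-18381 + 0) = -17971/(-18381) = -17971*(-1/18381) = 17971/18381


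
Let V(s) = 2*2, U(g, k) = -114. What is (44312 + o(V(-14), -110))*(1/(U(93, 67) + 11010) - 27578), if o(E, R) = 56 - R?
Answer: -2227531532331/1816 ≈ -1.2266e+9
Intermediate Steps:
V(s) = 4
(44312 + o(V(-14), -110))*(1/(U(93, 67) + 11010) - 27578) = (44312 + (56 - 1*(-110)))*(1/(-114 + 11010) - 27578) = (44312 + (56 + 110))*(1/10896 - 27578) = (44312 + 166)*(1/10896 - 27578) = 44478*(-300489887/10896) = -2227531532331/1816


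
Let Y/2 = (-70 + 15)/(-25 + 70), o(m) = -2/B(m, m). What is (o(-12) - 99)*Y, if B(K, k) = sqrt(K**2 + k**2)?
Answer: 242 + 11*sqrt(2)/54 ≈ 242.29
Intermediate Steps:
o(m) = -sqrt(2)/sqrt(m**2) (o(m) = -2/sqrt(m**2 + m**2) = -2*sqrt(2)/(2*sqrt(m**2)) = -sqrt(2)/sqrt(m**2))
Y = -22/9 (Y = 2*((-70 + 15)/(-25 + 70)) = 2*(-55/45) = 2*(-55*1/45) = 2*(-11/9) = -22/9 ≈ -2.4444)
(o(-12) - 99)*Y = (-sqrt(2)/sqrt((-12)**2) - 99)*(-22/9) = (-sqrt(2)/sqrt(144) - 99)*(-22/9) = (-1*sqrt(2)*1/12 - 99)*(-22/9) = (-sqrt(2)/12 - 99)*(-22/9) = (-99 - sqrt(2)/12)*(-22/9) = 242 + 11*sqrt(2)/54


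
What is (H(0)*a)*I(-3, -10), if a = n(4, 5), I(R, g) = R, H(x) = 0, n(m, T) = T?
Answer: 0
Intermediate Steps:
a = 5
(H(0)*a)*I(-3, -10) = (0*5)*(-3) = 0*(-3) = 0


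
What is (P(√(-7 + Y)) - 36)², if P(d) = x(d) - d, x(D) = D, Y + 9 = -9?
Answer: 1296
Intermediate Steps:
Y = -18 (Y = -9 - 9 = -18)
P(d) = 0 (P(d) = d - d = 0)
(P(√(-7 + Y)) - 36)² = (0 - 36)² = (-36)² = 1296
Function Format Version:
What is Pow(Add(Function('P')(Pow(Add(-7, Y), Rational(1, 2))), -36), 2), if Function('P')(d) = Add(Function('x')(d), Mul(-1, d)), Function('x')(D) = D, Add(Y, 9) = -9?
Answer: 1296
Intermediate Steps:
Y = -18 (Y = Add(-9, -9) = -18)
Function('P')(d) = 0 (Function('P')(d) = Add(d, Mul(-1, d)) = 0)
Pow(Add(Function('P')(Pow(Add(-7, Y), Rational(1, 2))), -36), 2) = Pow(Add(0, -36), 2) = Pow(-36, 2) = 1296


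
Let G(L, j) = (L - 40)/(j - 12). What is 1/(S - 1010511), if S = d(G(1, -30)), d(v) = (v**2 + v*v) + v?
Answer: -49/49514909 ≈ -9.8960e-7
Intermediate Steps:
G(L, j) = (-40 + L)/(-12 + j)
d(v) = v + 2*v**2 (d(v) = (v**2 + v**2) + v = 2*v**2 + v = v + 2*v**2)
S = 130/49 (S = ((-40 + 1)/(-12 - 30))*(1 + 2*((-40 + 1)/(-12 - 30))) = (-39/(-42))*(1 + 2*(-39/(-42))) = (-1/42*(-39))*(1 + 2*(-1/42*(-39))) = 13*(1 + 2*(13/14))/14 = 13*(1 + 13/7)/14 = (13/14)*(20/7) = 130/49 ≈ 2.6531)
1/(S - 1010511) = 1/(130/49 - 1010511) = 1/(-49514909/49) = -49/49514909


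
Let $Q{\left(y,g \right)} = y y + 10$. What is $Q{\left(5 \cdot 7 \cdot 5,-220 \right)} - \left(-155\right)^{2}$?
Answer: $6610$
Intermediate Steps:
$Q{\left(y,g \right)} = 10 + y^{2}$ ($Q{\left(y,g \right)} = y^{2} + 10 = 10 + y^{2}$)
$Q{\left(5 \cdot 7 \cdot 5,-220 \right)} - \left(-155\right)^{2} = \left(10 + \left(5 \cdot 7 \cdot 5\right)^{2}\right) - \left(-155\right)^{2} = \left(10 + \left(35 \cdot 5\right)^{2}\right) - 24025 = \left(10 + 175^{2}\right) - 24025 = \left(10 + 30625\right) - 24025 = 30635 - 24025 = 6610$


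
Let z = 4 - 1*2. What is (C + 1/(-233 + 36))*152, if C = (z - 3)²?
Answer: 29792/197 ≈ 151.23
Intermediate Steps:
z = 2 (z = 4 - 2 = 2)
C = 1 (C = (2 - 3)² = (-1)² = 1)
(C + 1/(-233 + 36))*152 = (1 + 1/(-233 + 36))*152 = (1 + 1/(-197))*152 = (1 - 1/197)*152 = (196/197)*152 = 29792/197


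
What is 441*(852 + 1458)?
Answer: 1018710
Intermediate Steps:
441*(852 + 1458) = 441*2310 = 1018710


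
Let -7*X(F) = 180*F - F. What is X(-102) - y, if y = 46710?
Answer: -308712/7 ≈ -44102.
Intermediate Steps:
X(F) = -179*F/7 (X(F) = -(180*F - F)/7 = -179*F/7)
X(-102) - y = -179/7*(-102) - 1*46710 = 18258/7 - 46710 = -308712/7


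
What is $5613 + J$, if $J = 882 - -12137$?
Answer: $18632$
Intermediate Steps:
$J = 13019$ ($J = 882 + 12137 = 13019$)
$5613 + J = 5613 + 13019 = 18632$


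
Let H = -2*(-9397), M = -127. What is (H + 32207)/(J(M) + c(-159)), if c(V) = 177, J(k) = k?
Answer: 51001/50 ≈ 1020.0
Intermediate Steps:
H = 18794
(H + 32207)/(J(M) + c(-159)) = (18794 + 32207)/(-127 + 177) = 51001/50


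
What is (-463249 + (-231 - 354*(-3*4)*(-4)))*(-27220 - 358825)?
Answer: 185483813240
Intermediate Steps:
(-463249 + (-231 - 354*(-3*4)*(-4)))*(-27220 - 358825) = (-463249 + (-231 - (-4248)*(-4)))*(-386045) = (-463249 + (-231 - 354*48))*(-386045) = (-463249 + (-231 - 16992))*(-386045) = (-463249 - 17223)*(-386045) = -480472*(-386045) = 185483813240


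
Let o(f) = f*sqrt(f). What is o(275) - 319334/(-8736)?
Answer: 159667/4368 + 1375*sqrt(11) ≈ 4596.9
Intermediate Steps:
o(f) = f**(3/2)
o(275) - 319334/(-8736) = 275**(3/2) - 319334/(-8736) = 1375*sqrt(11) - 319334*(-1)/8736 = 1375*sqrt(11) - 1*(-159667/4368) = 1375*sqrt(11) + 159667/4368 = 159667/4368 + 1375*sqrt(11)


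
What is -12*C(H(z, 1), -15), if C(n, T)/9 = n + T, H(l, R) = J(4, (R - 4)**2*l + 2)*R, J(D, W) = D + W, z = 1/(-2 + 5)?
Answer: 648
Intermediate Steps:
z = 1/3 ≈ 0.33333
H(l, R) = R*(6 + l*(-4 + R)**2) (H(l, R) = (4 + ((R - 4)**2*l + 2))*R = (4 + ((-4 + R)**2*l + 2))*R = (4 + (l*(-4 + R)**2 + 2))*R = (4 + (2 + l*(-4 + R)**2))*R = (6 + l*(-4 + R)**2)*R = R*(6 + l*(-4 + R)**2))
C(n, T) = 9*T + 9*n (C(n, T) = 9*(n + T) = 9*(T + n) = 9*T + 9*n)
-12*C(H(z, 1), -15) = -12*(9*(-15) + 9*(1*(6 + (-4 + 1)**2/3))) = -12*(-135 + 9*(1*(6 + (1/3)*(-3)**2))) = -12*(-135 + 9*(1*(6 + (1/3)*9))) = -12*(-135 + 9*(1*(6 + 3))) = -12*(-135 + 9*(1*9)) = -12*(-135 + 9*9) = -12*(-135 + 81) = -12*(-54) = 648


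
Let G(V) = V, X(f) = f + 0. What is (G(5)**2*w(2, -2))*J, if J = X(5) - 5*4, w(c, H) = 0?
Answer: 0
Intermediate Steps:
X(f) = f
J = -15 (J = 5 - 5*4 = 5 - 20 = -15)
(G(5)**2*w(2, -2))*J = (5**2*0)*(-15) = (25*0)*(-15) = 0*(-15) = 0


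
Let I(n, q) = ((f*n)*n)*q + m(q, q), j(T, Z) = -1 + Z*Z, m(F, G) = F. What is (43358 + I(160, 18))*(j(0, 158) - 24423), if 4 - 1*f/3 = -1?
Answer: 3755903040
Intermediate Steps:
f = 15 (f = 12 - 3*(-1) = 12 + 3 = 15)
j(T, Z) = -1 + Z²
I(n, q) = q + 15*q*n² (I(n, q) = ((15*n)*n)*q + q = (15*n²)*q + q = 15*q*n² + q = q + 15*q*n²)
(43358 + I(160, 18))*(j(0, 158) - 24423) = (43358 + 18*(1 + 15*160²))*((-1 + 158²) - 24423) = (43358 + 18*(1 + 15*25600))*((-1 + 24964) - 24423) = (43358 + 18*(1 + 384000))*(24963 - 24423) = (43358 + 18*384001)*540 = (43358 + 6912018)*540 = 6955376*540 = 3755903040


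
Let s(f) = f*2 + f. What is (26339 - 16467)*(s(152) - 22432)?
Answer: -216947072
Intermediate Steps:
s(f) = 3*f (s(f) = 2*f + f = 3*f)
(26339 - 16467)*(s(152) - 22432) = (26339 - 16467)*(3*152 - 22432) = 9872*(456 - 22432) = 9872*(-21976) = -216947072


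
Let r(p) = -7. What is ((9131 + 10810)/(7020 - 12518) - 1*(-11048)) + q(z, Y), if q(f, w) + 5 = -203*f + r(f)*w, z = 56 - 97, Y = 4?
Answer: 106300383/5498 ≈ 19334.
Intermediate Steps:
z = -41
q(f, w) = -5 - 203*f - 7*w (q(f, w) = -5 + (-203*f - 7*w) = -5 - 203*f - 7*w)
((9131 + 10810)/(7020 - 12518) - 1*(-11048)) + q(z, Y) = ((9131 + 10810)/(7020 - 12518) - 1*(-11048)) + (-5 - 203*(-41) - 7*4) = (19941/(-5498) + 11048) + (-5 + 8323 - 28) = (19941*(-1/5498) + 11048) + 8290 = (-19941/5498 + 11048) + 8290 = 60721963/5498 + 8290 = 106300383/5498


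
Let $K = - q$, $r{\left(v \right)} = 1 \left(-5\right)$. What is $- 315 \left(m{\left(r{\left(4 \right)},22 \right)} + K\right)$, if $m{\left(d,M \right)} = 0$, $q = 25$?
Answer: $7875$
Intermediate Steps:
$r{\left(v \right)} = -5$
$K = -25$ ($K = \left(-1\right) 25 = -25$)
$- 315 \left(m{\left(r{\left(4 \right)},22 \right)} + K\right) = - 315 \left(0 - 25\right) = \left(-315\right) \left(-25\right) = 7875$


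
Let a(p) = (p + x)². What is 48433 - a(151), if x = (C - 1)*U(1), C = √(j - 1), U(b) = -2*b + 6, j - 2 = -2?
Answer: 26840 - 1176*I ≈ 26840.0 - 1176.0*I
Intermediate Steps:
j = 0 (j = 2 - 2 = 0)
U(b) = 6 - 2*b
C = I (C = √(0 - 1) = √(-1) = I ≈ 1.0*I)
x = -4 + 4*I (x = (I - 1)*(6 - 2*1) = (-1 + I)*(6 - 2) = (-1 + I)*4 = -4 + 4*I ≈ -4.0 + 4.0*I)
a(p) = (-4 + p + 4*I)² (a(p) = (p + (-4 + 4*I))² = (-4 + p + 4*I)²)
48433 - a(151) = 48433 - (-4 + 151 + 4*I)² = 48433 - (147 + 4*I)²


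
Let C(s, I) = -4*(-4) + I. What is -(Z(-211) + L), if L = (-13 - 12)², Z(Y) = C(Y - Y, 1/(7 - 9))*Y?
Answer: 5291/2 ≈ 2645.5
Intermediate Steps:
C(s, I) = 16 + I
Z(Y) = 31*Y/2 (Z(Y) = (16 + 1/(7 - 9))*Y = (16 + 1/(-2))*Y = (16 - ½)*Y = 31*Y/2)
L = 625 (L = (-25)² = 625)
-(Z(-211) + L) = -((31/2)*(-211) + 625) = -(-6541/2 + 625) = -1*(-5291/2) = 5291/2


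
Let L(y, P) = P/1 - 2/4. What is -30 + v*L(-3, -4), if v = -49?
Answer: 381/2 ≈ 190.50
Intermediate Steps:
L(y, P) = -½ + P (L(y, P) = P*1 - 2*¼ = P - ½ = -½ + P)
-30 + v*L(-3, -4) = -30 - 49*(-½ - 4) = -30 - 49*(-9/2) = -30 + 441/2 = 381/2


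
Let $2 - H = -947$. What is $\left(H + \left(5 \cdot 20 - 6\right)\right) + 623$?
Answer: $1666$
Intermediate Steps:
$H = 949$ ($H = 2 - -947 = 2 + 947 = 949$)
$\left(H + \left(5 \cdot 20 - 6\right)\right) + 623 = \left(949 + \left(5 \cdot 20 - 6\right)\right) + 623 = \left(949 + \left(100 - 6\right)\right) + 623 = \left(949 + 94\right) + 623 = 1043 + 623 = 1666$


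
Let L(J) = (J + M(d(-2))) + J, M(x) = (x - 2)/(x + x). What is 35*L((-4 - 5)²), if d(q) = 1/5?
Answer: 11025/2 ≈ 5512.5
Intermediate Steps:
d(q) = ⅕
M(x) = (-2 + x)/(2*x) (M(x) = (-2 + x)/((2*x)) = (-2 + x)*(1/(2*x)) = (-2 + x)/(2*x))
L(J) = -9/2 + 2*J (L(J) = (J + (-2 + ⅕)/(2*(⅕))) + J = (J + (½)*5*(-9/5)) + J = (J - 9/2) + J = (-9/2 + J) + J = -9/2 + 2*J)
35*L((-4 - 5)²) = 35*(-9/2 + 2*(-4 - 5)²) = 35*(-9/2 + 2*(-9)²) = 35*(-9/2 + 2*81) = 35*(-9/2 + 162) = 35*(315/2) = 11025/2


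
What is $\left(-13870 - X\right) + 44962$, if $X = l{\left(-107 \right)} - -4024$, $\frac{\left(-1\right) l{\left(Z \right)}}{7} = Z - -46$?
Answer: $26641$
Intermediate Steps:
$l{\left(Z \right)} = -322 - 7 Z$ ($l{\left(Z \right)} = - 7 \left(Z - -46\right) = - 7 \left(Z + 46\right) = - 7 \left(46 + Z\right) = -322 - 7 Z$)
$X = 4451$ ($X = \left(-322 - -749\right) - -4024 = \left(-322 + 749\right) + 4024 = 427 + 4024 = 4451$)
$\left(-13870 - X\right) + 44962 = \left(-13870 - 4451\right) + 44962 = -18321 + 44962 = 26641$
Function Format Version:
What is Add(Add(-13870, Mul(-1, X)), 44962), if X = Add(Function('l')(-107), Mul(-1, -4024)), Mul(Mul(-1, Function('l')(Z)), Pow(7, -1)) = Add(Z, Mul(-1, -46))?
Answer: 26641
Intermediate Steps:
Function('l')(Z) = Add(-322, Mul(-7, Z)) (Function('l')(Z) = Mul(-7, Add(Z, Mul(-1, -46))) = Mul(-7, Add(Z, 46)) = Mul(-7, Add(46, Z)) = Add(-322, Mul(-7, Z)))
X = 4451 (X = Add(Add(-322, Mul(-7, -107)), Mul(-1, -4024)) = Add(Add(-322, 749), 4024) = Add(427, 4024) = 4451)
Add(Add(-13870, Mul(-1, X)), 44962) = Add(Add(-13870, Mul(-1, 4451)), 44962) = Add(Add(-13870, -4451), 44962) = Add(-18321, 44962) = 26641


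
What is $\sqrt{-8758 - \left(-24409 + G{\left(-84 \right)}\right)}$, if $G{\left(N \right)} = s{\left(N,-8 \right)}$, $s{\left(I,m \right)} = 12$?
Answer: $\sqrt{15639} \approx 125.06$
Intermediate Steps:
$G{\left(N \right)} = 12$
$\sqrt{-8758 - \left(-24409 + G{\left(-84 \right)}\right)} = \sqrt{-8758 + \left(24409 - 12\right)} = \sqrt{-8758 + 24397} = \sqrt{15639}$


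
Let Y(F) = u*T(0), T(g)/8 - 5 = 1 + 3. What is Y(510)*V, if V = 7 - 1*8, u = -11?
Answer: 792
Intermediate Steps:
T(g) = 72 (T(g) = 40 + 8*(1 + 3) = 40 + 8*4 = 40 + 32 = 72)
Y(F) = -792 (Y(F) = -11*72 = -792)
V = -1 (V = 7 - 8 = -1)
Y(510)*V = -792*(-1) = 792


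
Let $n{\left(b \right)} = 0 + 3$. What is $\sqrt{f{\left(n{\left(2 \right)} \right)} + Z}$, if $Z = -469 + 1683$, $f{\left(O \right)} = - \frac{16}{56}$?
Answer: $\frac{12 \sqrt{413}}{7} \approx 34.838$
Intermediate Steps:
$n{\left(b \right)} = 3$
$f{\left(O \right)} = - \frac{2}{7}$ ($f{\left(O \right)} = \left(-16\right) \frac{1}{56} = - \frac{2}{7}$)
$Z = 1214$
$\sqrt{f{\left(n{\left(2 \right)} \right)} + Z} = \sqrt{- \frac{2}{7} + 1214} = \sqrt{\frac{8496}{7}} = \frac{12 \sqrt{413}}{7}$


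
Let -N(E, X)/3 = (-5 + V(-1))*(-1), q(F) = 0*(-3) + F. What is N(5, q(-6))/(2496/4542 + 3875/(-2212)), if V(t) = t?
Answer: 3348968/223687 ≈ 14.972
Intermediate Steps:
q(F) = F (q(F) = 0 + F = F)
N(E, X) = -18 (N(E, X) = -3*(-5 - 1)*(-1) = -(-18)*(-1) = -3*6 = -18)
N(5, q(-6))/(2496/4542 + 3875/(-2212)) = -18/(2496/4542 + 3875/(-2212)) = -18/(2496*(1/4542) + 3875*(-1/2212)) = -18/(416/757 - 3875/2212) = -18/(-2013183/1674484) = -18*(-1674484/2013183) = 3348968/223687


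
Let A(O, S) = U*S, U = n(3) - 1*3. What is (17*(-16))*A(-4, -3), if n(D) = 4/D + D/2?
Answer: -136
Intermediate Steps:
n(D) = D/2 + 4/D (n(D) = 4/D + D*(½) = 4/D + D/2 = D/2 + 4/D)
U = -⅙ (U = ((½)*3 + 4/3) - 1*3 = (3/2 + 4*(⅓)) - 3 = (3/2 + 4/3) - 3 = 17/6 - 3 = -⅙ ≈ -0.16667)
A(O, S) = -S/6
(17*(-16))*A(-4, -3) = (17*(-16))*(-⅙*(-3)) = -272*½ = -136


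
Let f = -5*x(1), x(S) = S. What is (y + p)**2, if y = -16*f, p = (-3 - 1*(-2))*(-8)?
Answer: 7744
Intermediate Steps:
p = 8 (p = (-3 + 2)*(-8) = -1*(-8) = 8)
f = -5 (f = -5*1 = -5)
y = 80 (y = -16*(-5) = 80)
(y + p)**2 = (80 + 8)**2 = 88**2 = 7744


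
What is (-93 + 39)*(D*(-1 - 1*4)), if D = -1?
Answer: -270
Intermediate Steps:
(-93 + 39)*(D*(-1 - 1*4)) = (-93 + 39)*(-(-1 - 1*4)) = -(-54)*(-1 - 4) = -(-54)*(-5) = -54*5 = -270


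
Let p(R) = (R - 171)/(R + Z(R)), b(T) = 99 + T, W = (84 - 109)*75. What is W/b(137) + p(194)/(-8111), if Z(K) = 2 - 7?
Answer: -2874341053/361783044 ≈ -7.9449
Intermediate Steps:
W = -1875 (W = -25*75 = -1875)
Z(K) = -5
p(R) = (-171 + R)/(-5 + R) (p(R) = (R - 171)/(R - 5) = (-171 + R)/(-5 + R))
W/b(137) + p(194)/(-8111) = -1875/(99 + 137) + ((-171 + 194)/(-5 + 194))/(-8111) = -1875/236 + (23/189)*(-1/8111) = -1875/236 - 23/1532979 = -2874341053/361783044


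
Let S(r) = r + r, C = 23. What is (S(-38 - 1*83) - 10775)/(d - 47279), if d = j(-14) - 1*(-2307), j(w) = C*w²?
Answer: 11017/40464 ≈ 0.27227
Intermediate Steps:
j(w) = 23*w²
d = 6815 (d = 23*(-14)² - 1*(-2307) = 23*196 + 2307 = 4508 + 2307 = 6815)
S(r) = 2*r
(S(-38 - 1*83) - 10775)/(d - 47279) = (2*(-38 - 1*83) - 10775)/(6815 - 47279) = (2*(-38 - 83) - 10775)/(-40464) = (2*(-121) - 10775)*(-1/40464) = (-242 - 10775)*(-1/40464) = -11017*(-1/40464) = 11017/40464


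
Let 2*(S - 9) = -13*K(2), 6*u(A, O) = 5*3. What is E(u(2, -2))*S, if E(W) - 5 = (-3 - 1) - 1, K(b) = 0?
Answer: 0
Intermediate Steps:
u(A, O) = 5/2 (u(A, O) = (5*3)/6 = (1/6)*15 = 5/2)
E(W) = 0 (E(W) = 5 + ((-3 - 1) - 1) = 5 + (-4 - 1) = 5 - 5 = 0)
S = 9 (S = 9 + (-13*0)/2 = 9 + (1/2)*0 = 9 + 0 = 9)
E(u(2, -2))*S = 0*9 = 0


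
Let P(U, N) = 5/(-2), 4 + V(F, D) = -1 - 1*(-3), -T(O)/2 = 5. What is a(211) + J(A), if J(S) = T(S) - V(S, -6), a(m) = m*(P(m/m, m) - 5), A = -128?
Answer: -3181/2 ≈ -1590.5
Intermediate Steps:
T(O) = -10 (T(O) = -2*5 = -10)
V(F, D) = -2 (V(F, D) = -4 + (-1 - 1*(-3)) = -4 + (-1 + 3) = -4 + 2 = -2)
P(U, N) = -5/2 (P(U, N) = 5*(-1/2) = -5/2)
a(m) = -15*m/2 (a(m) = m*(-5/2 - 5) = m*(-15/2) = -15*m/2)
J(S) = -8 (J(S) = -10 - 1*(-2) = -10 + 2 = -8)
a(211) + J(A) = -15/2*211 - 8 = -3165/2 - 8 = -3181/2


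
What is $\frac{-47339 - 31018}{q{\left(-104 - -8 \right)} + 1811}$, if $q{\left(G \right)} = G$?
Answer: $- \frac{78357}{1715} \approx -45.689$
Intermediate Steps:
$\frac{-47339 - 31018}{q{\left(-104 - -8 \right)} + 1811} = \frac{-47339 - 31018}{\left(-104 - -8\right) + 1811} = - \frac{78357}{\left(-104 + 8\right) + 1811} = - \frac{78357}{-96 + 1811} = - \frac{78357}{1715}$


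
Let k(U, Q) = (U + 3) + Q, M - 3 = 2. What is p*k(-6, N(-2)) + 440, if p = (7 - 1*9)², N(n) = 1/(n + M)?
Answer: 1288/3 ≈ 429.33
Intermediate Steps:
M = 5 (M = 3 + 2 = 5)
N(n) = 1/(5 + n) (N(n) = 1/(n + 5) = 1/(5 + n))
p = 4 (p = (7 - 9)² = (-2)² = 4)
k(U, Q) = 3 + Q + U (k(U, Q) = (3 + U) + Q = 3 + Q + U)
p*k(-6, N(-2)) + 440 = 4*(3 + 1/(5 - 2) - 6) + 440 = 4*(3 + 1/3 - 6) + 440 = 4*(3 + ⅓ - 6) + 440 = 4*(-8/3) + 440 = -32/3 + 440 = 1288/3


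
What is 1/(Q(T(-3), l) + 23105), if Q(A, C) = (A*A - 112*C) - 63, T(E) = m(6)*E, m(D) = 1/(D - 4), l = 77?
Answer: 4/57681 ≈ 6.9347e-5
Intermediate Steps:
m(D) = 1/(-4 + D)
T(E) = E/2 (T(E) = E/(-4 + 6) = E/2)
Q(A, C) = -63 + A**2 - 112*C (Q(A, C) = (A**2 - 112*C) - 63 = -63 + A**2 - 112*C)
1/(Q(T(-3), l) + 23105) = 1/((-63 + ((1/2)*(-3))**2 - 112*77) + 23105) = 1/((-63 + (-3/2)**2 - 8624) + 23105) = 1/((-63 + 9/4 - 8624) + 23105) = 1/(-34739/4 + 23105) = 1/(57681/4) = 4/57681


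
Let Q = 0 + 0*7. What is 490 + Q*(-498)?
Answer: 490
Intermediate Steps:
Q = 0 (Q = 0 + 0 = 0)
490 + Q*(-498) = 490 + 0*(-498) = 490 + 0 = 490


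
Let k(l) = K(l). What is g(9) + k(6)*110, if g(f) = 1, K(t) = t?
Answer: 661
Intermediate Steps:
k(l) = l
g(9) + k(6)*110 = 1 + 6*110 = 1 + 660 = 661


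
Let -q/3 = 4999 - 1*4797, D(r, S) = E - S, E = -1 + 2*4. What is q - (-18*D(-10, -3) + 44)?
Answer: -470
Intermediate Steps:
E = 7 (E = -1 + 8 = 7)
D(r, S) = 7 - S
q = -606 (q = -3*(4999 - 1*4797) = -3*(4999 - 4797) = -3*202 = -606)
q - (-18*D(-10, -3) + 44) = -606 - (-18*(7 - 1*(-3)) + 44) = -606 - (-18*(7 + 3) + 44) = -606 - (-18*10 + 44) = -606 - (-180 + 44) = -606 - 1*(-136) = -606 + 136 = -470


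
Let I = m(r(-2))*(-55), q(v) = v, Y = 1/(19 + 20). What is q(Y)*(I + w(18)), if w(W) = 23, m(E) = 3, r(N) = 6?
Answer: -142/39 ≈ -3.6410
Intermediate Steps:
Y = 1/39 ≈ 0.025641
I = -165 (I = 3*(-55) = -165)
q(Y)*(I + w(18)) = (-165 + 23)/39 = (1/39)*(-142) = -142/39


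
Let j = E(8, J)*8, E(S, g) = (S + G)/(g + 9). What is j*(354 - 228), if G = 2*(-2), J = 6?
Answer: 1344/5 ≈ 268.80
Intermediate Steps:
G = -4
E(S, g) = (-4 + S)/(9 + g) (E(S, g) = (S - 4)/(g + 9) = (-4 + S)/(9 + g))
j = 32/15 (j = ((-4 + 8)/(9 + 6))*8 = (4/15)*8 = 32/15 ≈ 2.1333)
j*(354 - 228) = 32*(354 - 228)/15 = (32/15)*126 = 1344/5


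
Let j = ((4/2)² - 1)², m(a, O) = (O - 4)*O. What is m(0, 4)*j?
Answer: 0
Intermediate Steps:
m(a, O) = O*(-4 + O) (m(a, O) = (-4 + O)*O = O*(-4 + O))
j = 9 (j = ((4*(½))² - 1)² = (2² - 1)² = (4 - 1)² = 3² = 9)
m(0, 4)*j = (4*(-4 + 4))*9 = (4*0)*9 = 0*9 = 0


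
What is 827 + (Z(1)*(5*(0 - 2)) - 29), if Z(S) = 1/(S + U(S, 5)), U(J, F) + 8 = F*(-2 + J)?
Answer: 4793/6 ≈ 798.83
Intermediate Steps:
U(J, F) = -8 + F*(-2 + J)
Z(S) = 1/(-18 + 6*S) (Z(S) = 1/(S + (-8 - 2*5 + 5*S)) = 1/(S + (-8 - 10 + 5*S)) = 1/(S + (-18 + 5*S)) = 1/(-18 + 6*S))
827 + (Z(1)*(5*(0 - 2)) - 29) = 827 + ((1/(6*(-3 + 1)))*(5*(0 - 2)) - 29) = 827 + (((1/6)/(-2))*(5*(-2)) - 29) = 827 + (((1/6)*(-1/2))*(-10) - 29) = 827 + (-1/12*(-10) - 29) = 827 + (5/6 - 29) = 827 - 169/6 = 4793/6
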